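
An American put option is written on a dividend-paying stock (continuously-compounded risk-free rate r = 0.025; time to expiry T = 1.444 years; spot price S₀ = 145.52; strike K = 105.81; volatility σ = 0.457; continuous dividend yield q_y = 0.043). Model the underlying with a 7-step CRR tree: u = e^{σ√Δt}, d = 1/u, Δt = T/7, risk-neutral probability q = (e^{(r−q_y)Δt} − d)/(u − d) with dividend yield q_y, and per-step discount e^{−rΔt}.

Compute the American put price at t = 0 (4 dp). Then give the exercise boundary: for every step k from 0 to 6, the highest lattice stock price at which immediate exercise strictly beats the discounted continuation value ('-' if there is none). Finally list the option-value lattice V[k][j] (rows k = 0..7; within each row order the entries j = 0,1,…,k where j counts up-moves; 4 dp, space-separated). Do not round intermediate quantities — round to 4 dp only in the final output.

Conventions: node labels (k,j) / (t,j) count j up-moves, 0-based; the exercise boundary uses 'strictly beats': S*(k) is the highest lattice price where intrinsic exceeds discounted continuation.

price = 12.2151
boundary = - - - - - 51.5471 41.8852
tree:
12.2151
17.5467 5.5574
24.5712 8.7922 1.4964
33.3496 13.6621 2.6831 0.0000
43.5525 20.7263 4.8112 0.0000 0.0000
54.2629 30.4021 8.6271 0.0000 0.0000 0.0000
63.9248 42.3881 15.4695 0.0000 0.0000 0.0000 0.0000
71.7757 54.2629 27.7386 0.0000 0.0000 0.0000 0.0000 0.0000

Δt=0.20629, u=1.23068, d=0.81256, q=0.43943, disc=e^(-rΔt)=0.99486
k=7 terminal: V=max(K-S,0) → 71.7757 54.2629 27.7386 0.0000 0.0000 0.0000 0.0000 0.0000
k=6: j=0 S=41.8852 intr=63.9248 cont=63.7504 V=63.9248[EX]; j=1 S=63.4378 intr=42.3722 cont=42.3881 V=42.3881[hold]; j=2 S=96.0805 intr=9.7295 cont=15.4695 V=15.4695[hold]; j=3 S=145.5200 intr=0.0000 cont=0.0000 V=0.0000[hold]; j=4 S=220.3992 intr=0.0000 cont=0.0000 V=0.0000[hold]; j=5 S=333.8084 intr=0.0000 cont=0.0000 V=0.0000[hold]; j=6 S=505.5738 intr=0.0000 cont=0.0000 V=0.0000[hold]  S*(6)=41.8852
k=5: j=0 S=51.5471 intr=54.2629 cont=54.1808 V=54.2629[EX]; j=1 S=78.0714 intr=27.7386 cont=30.4021 V=30.4021[hold]; j=2 S=118.2440 intr=0.0000 cont=8.6271 V=8.6271[hold]; j=3 S=179.0879 intr=0.0000 cont=0.0000 V=0.0000[hold]; j=4 S=271.2399 intr=0.0000 cont=0.0000 V=0.0000[hold]; j=5 S=410.8099 intr=0.0000 cont=0.0000 V=0.0000[hold]  S*(5)=51.5471
k=4: j=0 S=63.4378 intr=42.3722 cont=43.5525 V=43.5525[hold]; j=1 S=96.0805 intr=9.7295 cont=20.7263 V=20.7263[hold]; j=2 S=145.5200 intr=0.0000 cont=4.8112 V=4.8112[hold]; j=3 S=220.3992 intr=0.0000 cont=0.0000 V=0.0000[hold]; j=4 S=333.8084 intr=0.0000 cont=0.0000 V=0.0000[hold]  S*(4)=-
k=3: j=0 S=78.0714 intr=27.7386 cont=33.3496 V=33.3496[hold]; j=1 S=118.2440 intr=0.0000 cont=13.6621 V=13.6621[hold]; j=2 S=179.0879 intr=0.0000 cont=2.6831 V=2.6831[hold]; j=3 S=271.2399 intr=0.0000 cont=0.0000 V=0.0000[hold]  S*(3)=-
k=2: j=0 S=96.0805 intr=9.7295 cont=24.5712 V=24.5712[hold]; j=1 S=145.5200 intr=0.0000 cont=8.7922 V=8.7922[hold]; j=2 S=220.3992 intr=0.0000 cont=1.4964 V=1.4964[hold]  S*(2)=-
k=1: j=0 S=118.2440 intr=0.0000 cont=17.5467 V=17.5467[hold]; j=1 S=179.0879 intr=0.0000 cont=5.5574 V=5.5574[hold]  S*(1)=-
k=0: j=0 S=145.5200 intr=0.0000 cont=12.2151 V=12.2151[hold]  S*(0)=-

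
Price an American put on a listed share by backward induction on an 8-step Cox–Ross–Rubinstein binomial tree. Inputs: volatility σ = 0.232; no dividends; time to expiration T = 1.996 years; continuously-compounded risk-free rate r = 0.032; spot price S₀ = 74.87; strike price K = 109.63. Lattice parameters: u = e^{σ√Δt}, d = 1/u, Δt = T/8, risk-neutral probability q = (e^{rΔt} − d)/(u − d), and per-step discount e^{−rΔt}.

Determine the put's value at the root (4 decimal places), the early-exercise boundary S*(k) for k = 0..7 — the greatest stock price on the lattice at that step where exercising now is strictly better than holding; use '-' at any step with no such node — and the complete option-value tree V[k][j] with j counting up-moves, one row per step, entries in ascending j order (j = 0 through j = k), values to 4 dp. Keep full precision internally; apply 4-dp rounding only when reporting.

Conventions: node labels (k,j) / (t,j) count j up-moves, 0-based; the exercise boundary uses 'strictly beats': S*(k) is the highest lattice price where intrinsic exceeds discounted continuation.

price = 34.7600
boundary = 74.8700 66.6776 74.8700 66.6776 74.8700 84.0689 74.8700 84.0689
tree:
34.7600
42.9524 26.2759
50.2483 34.7600 18.3954
56.7460 42.9524 25.8096 11.4363
62.5326 50.2483 34.7600 17.4657 5.7210
67.6861 56.7460 42.9524 25.5611 9.8257 1.7975
72.2756 62.5326 50.2483 34.7600 16.2848 3.6646 0.0000
76.3630 67.6861 56.7460 42.9524 25.5611 7.4712 0.0000 0.0000
80.0031 72.2756 62.5326 50.2483 34.7600 15.2319 0.0000 0.0000 0.0000

params: Δt=0.24950 u=1.12287 d=0.89058 q=0.50557 e^(-rΔt)=0.99205
t_8 payoffs: 80.0031 72.2756 62.5326 50.2483 34.7600 15.2319 0.0000 0.0000 0.0000
t_7: node(7,0) S=33.2670 payoff=76.3630 vs cont=75.4912 → 76.3630 [stop]  node(7,1) S=41.9439 payoff=67.6861 vs cont=66.8143 → 67.6861 [stop]  node(7,2) S=52.8840 payoff=56.7460 vs cont=55.8742 → 56.7460 [stop]  node(7,3) S=66.6776 payoff=42.9524 vs cont=42.0806 → 42.9524 [stop]  node(7,4) S=84.0689 payoff=25.5611 vs cont=24.6893 → 25.5611 [stop]  node(7,5) S=105.9964 payoff=3.6336 vs cont=7.4712 → 7.4712 [wait]  node(7,6) S=133.6431 payoff=0.0000 vs cont=0.0000 → 0.0000 [wait]  node(7,7) S=168.5009 payoff=0.0000 vs cont=0.0000 → 0.0000 [wait]  ⇒ S*(7)=84.0689
t_6: node(6,0) S=37.3544 payoff=72.2756 vs cont=71.4038 → 72.2756 [stop]  node(6,1) S=47.0974 payoff=62.5326 vs cont=61.6608 → 62.5326 [stop]  node(6,2) S=59.3817 payoff=50.2483 vs cont=49.3765 → 50.2483 [stop]  node(6,3) S=74.8700 payoff=34.7600 vs cont=33.8882 → 34.7600 [stop]  node(6,4) S=94.3981 payoff=15.2319 vs cont=16.2848 → 16.2848 [wait]  node(6,5) S=119.0197 payoff=0.0000 vs cont=3.6646 → 3.6646 [wait]  node(6,6) S=150.0633 payoff=0.0000 vs cont=0.0000 → 0.0000 [wait]  ⇒ S*(6)=74.8700
t_5: node(5,0) S=41.9439 payoff=67.6861 vs cont=66.8143 → 67.6861 [stop]  node(5,1) S=52.8840 payoff=56.7460 vs cont=55.8742 → 56.7460 [stop]  node(5,2) S=66.6776 payoff=42.9524 vs cont=42.0806 → 42.9524 [stop]  node(5,3) S=84.0689 payoff=25.5611 vs cont=25.2174 → 25.5611 [stop]  node(5,4) S=105.9964 payoff=3.6336 vs cont=9.8257 → 9.8257 [wait]  node(5,5) S=133.6431 payoff=0.0000 vs cont=1.7975 → 1.7975 [wait]  ⇒ S*(5)=84.0689
t_4: node(4,0) S=47.0974 payoff=62.5326 vs cont=61.6608 → 62.5326 [stop]  node(4,1) S=59.3817 payoff=50.2483 vs cont=49.3765 → 50.2483 [stop]  node(4,2) S=74.8700 payoff=34.7600 vs cont=33.8882 → 34.7600 [stop]  node(4,3) S=94.3981 payoff=15.2319 vs cont=17.4657 → 17.4657 [wait]  node(4,4) S=119.0197 payoff=0.0000 vs cont=5.7210 → 5.7210 [wait]  ⇒ S*(4)=74.8700
t_3: node(3,0) S=52.8840 payoff=56.7460 vs cont=55.8742 → 56.7460 [stop]  node(3,1) S=66.6776 payoff=42.9524 vs cont=42.0806 → 42.9524 [stop]  node(3,2) S=84.0689 payoff=25.5611 vs cont=25.8096 → 25.8096 [wait]  node(3,3) S=105.9964 payoff=3.6336 vs cont=11.4363 → 11.4363 [wait]  ⇒ S*(3)=66.6776
t_2: node(2,0) S=59.3817 payoff=50.2483 vs cont=49.3765 → 50.2483 [stop]  node(2,1) S=74.8700 payoff=34.7600 vs cont=34.0129 → 34.7600 [stop]  node(2,2) S=94.3981 payoff=15.2319 vs cont=18.3954 → 18.3954 [wait]  ⇒ S*(2)=74.8700
t_1: node(1,0) S=66.6776 payoff=42.9524 vs cont=42.0806 → 42.9524 [stop]  node(1,1) S=84.0689 payoff=25.5611 vs cont=26.2759 → 26.2759 [wait]  ⇒ S*(1)=66.6776
t_0: node(0,0) S=74.8700 payoff=34.7600 vs cont=34.2467 → 34.7600 [stop]  ⇒ S*(0)=74.8700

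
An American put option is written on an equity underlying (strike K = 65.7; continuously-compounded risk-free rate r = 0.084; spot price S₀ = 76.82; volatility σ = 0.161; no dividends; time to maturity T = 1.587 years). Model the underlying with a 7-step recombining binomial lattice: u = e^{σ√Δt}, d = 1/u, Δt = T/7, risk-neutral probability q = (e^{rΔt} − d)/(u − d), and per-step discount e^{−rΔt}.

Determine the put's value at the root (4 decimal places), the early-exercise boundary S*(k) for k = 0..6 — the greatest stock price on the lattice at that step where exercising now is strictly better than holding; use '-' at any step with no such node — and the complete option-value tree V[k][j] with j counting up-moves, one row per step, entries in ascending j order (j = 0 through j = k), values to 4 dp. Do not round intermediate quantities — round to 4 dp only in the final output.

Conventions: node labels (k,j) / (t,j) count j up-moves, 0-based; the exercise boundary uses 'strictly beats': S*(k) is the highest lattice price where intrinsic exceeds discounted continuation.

params: Δt=0.22671 u=1.07967 d=0.92621 q=0.60612 e^(-rΔt)=0.98114
t_7 payoffs: 20.7815 13.3387 4.6626 0.0000 0.0000 0.0000 0.0000 0.0000
t_6: node(6,0) S=48.4973 payoff=17.2027 vs cont=15.9633 → 17.2027 [stop]  node(6,1) S=56.5332 payoff=9.1668 vs cont=7.9275 → 9.1668 [stop]  node(6,2) S=65.9005 payoff=0.0000 vs cont=1.8018 → 1.8018 [wait]  node(6,3) S=76.8200 payoff=0.0000 vs cont=0.0000 → 0.0000 [wait]  node(6,4) S=89.5488 payoff=0.0000 vs cont=0.0000 → 0.0000 [wait]  node(6,5) S=104.3867 payoff=0.0000 vs cont=0.0000 → 0.0000 [wait]  node(6,6) S=121.6832 payoff=0.0000 vs cont=0.0000 → 0.0000 [wait]  ⇒ S*(6)=56.5332
t_5: node(5,0) S=52.3613 payoff=13.3387 vs cont=12.0993 → 13.3387 [stop]  node(5,1) S=61.0374 payoff=4.6626 vs cont=4.6140 → 4.6626 [stop]  node(5,2) S=71.1511 payoff=0.0000 vs cont=0.6963 → 0.6963 [wait]  node(5,3) S=82.9406 payoff=0.0000 vs cont=0.0000 → 0.0000 [wait]  node(5,4) S=96.6835 payoff=0.0000 vs cont=0.0000 → 0.0000 [wait]  node(5,5) S=112.7037 payoff=0.0000 vs cont=0.0000 → 0.0000 [wait]  ⇒ S*(5)=61.0374
t_4: node(4,0) S=56.5332 payoff=9.1668 vs cont=7.9275 → 9.1668 [stop]  node(4,1) S=65.9005 payoff=0.0000 vs cont=2.2159 → 2.2159 [wait]  node(4,2) S=76.8200 payoff=0.0000 vs cont=0.2691 → 0.2691 [wait]  node(4,3) S=89.5488 payoff=0.0000 vs cont=0.0000 → 0.0000 [wait]  node(4,4) S=104.3867 payoff=0.0000 vs cont=0.0000 → 0.0000 [wait]  ⇒ S*(4)=56.5332
t_3: node(3,0) S=61.0374 payoff=4.6626 vs cont=4.8603 → 4.8603 [wait]  node(3,1) S=71.1511 payoff=0.0000 vs cont=1.0164 → 1.0164 [wait]  node(3,2) S=82.9406 payoff=0.0000 vs cont=0.1040 → 0.1040 [wait]  node(3,3) S=96.6835 payoff=0.0000 vs cont=0.0000 → 0.0000 [wait]  ⇒ S*(3)=-
t_2: node(2,0) S=65.9005 payoff=0.0000 vs cont=2.4827 → 2.4827 [wait]  node(2,1) S=76.8200 payoff=0.0000 vs cont=0.4546 → 0.4546 [wait]  node(2,2) S=89.5488 payoff=0.0000 vs cont=0.0402 → 0.0402 [wait]  ⇒ S*(2)=-
t_1: node(1,0) S=71.1511 payoff=0.0000 vs cont=1.2298 → 1.2298 [wait]  node(1,1) S=82.9406 payoff=0.0000 vs cont=0.1996 → 0.1996 [wait]  ⇒ S*(1)=-
t_0: node(0,0) S=76.8200 payoff=0.0000 vs cont=0.5939 → 0.5939 [wait]  ⇒ S*(0)=-

price = 0.5939
boundary = - - - - 56.5332 61.0374 56.5332
tree:
0.5939
1.2298 0.1996
2.4827 0.4546 0.0402
4.8603 1.0164 0.1040 0.0000
9.1668 2.2159 0.2691 0.0000 0.0000
13.3387 4.6626 0.6963 0.0000 0.0000 0.0000
17.2027 9.1668 1.8018 0.0000 0.0000 0.0000 0.0000
20.7815 13.3387 4.6626 0.0000 0.0000 0.0000 0.0000 0.0000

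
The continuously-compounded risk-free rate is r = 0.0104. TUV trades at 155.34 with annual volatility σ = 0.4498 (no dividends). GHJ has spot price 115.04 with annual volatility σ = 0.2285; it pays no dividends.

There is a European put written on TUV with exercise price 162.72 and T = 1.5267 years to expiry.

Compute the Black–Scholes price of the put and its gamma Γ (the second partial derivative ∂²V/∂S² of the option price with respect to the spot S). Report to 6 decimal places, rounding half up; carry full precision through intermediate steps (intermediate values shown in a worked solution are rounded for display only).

σ√T = 0.4498·√1.5267 = 0.555772
d₁ = (ln(S/K) + (r+σ²/2)T) / (σ√T) = (ln(155.34/162.72) + (0.0104+0.4498²/2)·1.5267) / 0.555772 = (-0.046415 + 0.170319) / 0.555772 = 0.222941
d₂ = d₁ − σ√T = 0.222941 − 0.555772 = -0.332831
e^{−rT} = 0.984248
N(−d₁) = 0.411791,  N(−d₂) = 0.630369
Put price V = K·e^{−rT}·N(−d₂) − S·N(−d₁) = 100.957884 − 63.967597 = 36.990288
φ(d₁) = (1/√(2π))·e^{−d₁²/2} = 0.389150
Γ = φ(d₁) / (S·σ·√T) = 0.004508

price = 36.990288
Γ = 0.004508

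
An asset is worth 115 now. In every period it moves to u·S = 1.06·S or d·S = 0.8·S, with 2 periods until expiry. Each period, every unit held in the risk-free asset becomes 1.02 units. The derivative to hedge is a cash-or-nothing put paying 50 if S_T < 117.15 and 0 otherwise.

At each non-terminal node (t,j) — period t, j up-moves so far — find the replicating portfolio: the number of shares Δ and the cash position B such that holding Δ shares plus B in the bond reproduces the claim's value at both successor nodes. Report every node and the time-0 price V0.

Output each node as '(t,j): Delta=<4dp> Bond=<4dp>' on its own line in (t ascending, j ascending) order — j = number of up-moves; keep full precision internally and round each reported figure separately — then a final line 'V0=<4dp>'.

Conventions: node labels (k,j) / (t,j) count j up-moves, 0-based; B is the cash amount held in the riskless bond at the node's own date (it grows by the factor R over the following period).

Arbitrage-free pricing uses the up-move probability p* = (R−d)/(u−d) = 0.8462, discounting each step at R = 1.02.
At maturity the claim pays: V(2,0)=50.0000, V(2,1)=50.0000, V(2,2)=0.0000
Node (1,0) S=92.0000: V=(p*·50.0000+(1−p*)·50.0000)/1.02=49.0196; Δ=(50.0000−50.0000)/(97.5200−73.6000)=0.0000; B=V−Δ·S=49.0196
Node (1,1) S=121.9000: V=(p*·0.0000+(1−p*)·50.0000)/1.02=7.5415; Δ=(0.0000−50.0000)/(129.2140−97.5200)=-1.5776; B=V−Δ·S=199.8492
Node (0,0) S=115.0000: V=(p*·7.5415+(1−p*)·49.0196)/1.02=13.6497; Δ=(7.5415−49.0196)/(121.9000−92.0000)=-1.3872; B=V−Δ·S=173.1810
Sanity check at the root: Δ(0,0)·S0 + B(0,0) reproduces V0 = 13.6497.

(0,0): Delta=-1.3872 Bond=173.1810
(1,0): Delta=0.0000 Bond=49.0196
(1,1): Delta=-1.5776 Bond=199.8492
V0=13.6497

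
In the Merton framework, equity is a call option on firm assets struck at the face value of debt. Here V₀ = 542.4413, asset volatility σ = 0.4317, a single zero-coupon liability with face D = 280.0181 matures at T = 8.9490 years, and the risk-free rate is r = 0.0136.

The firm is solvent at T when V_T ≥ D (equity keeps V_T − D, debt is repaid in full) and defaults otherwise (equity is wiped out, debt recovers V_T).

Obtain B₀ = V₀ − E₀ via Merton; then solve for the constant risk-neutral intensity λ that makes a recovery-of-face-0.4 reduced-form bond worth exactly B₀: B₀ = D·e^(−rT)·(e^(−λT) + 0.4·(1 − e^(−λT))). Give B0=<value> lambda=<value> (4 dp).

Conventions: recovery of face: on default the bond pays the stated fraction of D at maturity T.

B0=177.1775 lambda=0.0721

Apply the equity-as-call identities (strike 280.0181, horizon 8.9490 years):
d₁ = [ln(V₀/D) + (r + σ²/2)T] / (σ√T)
   = [ln(542.4413/280.0181) + (0.0136 + 0.5·0.4317²)·8.9490] / (0.4317·√8.9490)
   = [0.661226 + 0.955596] / 1.291425 = 1.251967
d₂ = d₁ − σ√T = 1.251967 − 1.291425 = -0.039458
N(d₁) = 0.894709,  N(d₂) = 0.484262,  e^(−rT) = 0.885408
E₀ = V₀·N(d₁) − D·e^(−rT)·N(d₂)
   = 542.4413·0.894709 − 280.0181·0.885408·0.484262 = 365.263778
B₀ = V₀ − E₀ = 542.4413 − 365.263778 = 177.177522
e^(−λT) = (B₀·e^(rT)/D − 0.4)/(1 − 0.4) = (177.1775·1.129422/280.0181 − 0.4)/0.6 = 0.52437686
λ = −ln(0.52437686)/8.9490 = 0.072136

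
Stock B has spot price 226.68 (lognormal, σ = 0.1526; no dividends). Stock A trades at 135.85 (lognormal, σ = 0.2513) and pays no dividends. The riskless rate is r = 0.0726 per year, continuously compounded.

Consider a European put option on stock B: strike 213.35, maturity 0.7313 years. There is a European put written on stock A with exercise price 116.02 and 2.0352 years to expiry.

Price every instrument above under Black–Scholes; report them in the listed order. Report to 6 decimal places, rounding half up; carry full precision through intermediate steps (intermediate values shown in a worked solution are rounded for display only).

[stock B put K=213.35]
σ√T = 0.1526·√0.7313 = 0.130498
d₁ = (ln(S/K) + (r+σ²/2)T) / (σ√T) = (ln(226.68/213.35) + (0.0726+0.1526²/2)·0.7313) / 0.130498 = (0.060605 + 0.061607) / 0.130498 = 0.936512
d₂ = d₁ − σ√T = 0.936512 − 0.130498 = 0.806014
e^{−rT} = 0.948292
N(−d₁) = 0.174505,  N(−d₂) = 0.210117
price = K·e^{−rT}·N(−d₂) − S·N(−d₁) = 42.510544 − 39.556755 = 2.953789
[stock A put K=116.02]
σ√T = 0.2513·√2.0352 = 0.358506
d₁ = (ln(S/K) + (r+σ²/2)T) / (σ√T) = (ln(135.85/116.02) + (0.0726+0.2513²/2)·2.0352) / 0.358506 = (0.157789 + 0.212019) / 0.358506 = 1.031525
d₂ = d₁ − σ√T = 1.031525 − 0.358506 = 0.673019
e^{−rT} = 0.862642
N(−d₁) = 0.151147,  N(−d₂) = 0.250468
price = K·e^{−rT}·N(−d₂) − S·N(−d₁) = 25.067732 − 20.533379 = 4.534353

price(stock B put K=213.35) = 2.953789
price(stock A put K=116.02) = 4.534353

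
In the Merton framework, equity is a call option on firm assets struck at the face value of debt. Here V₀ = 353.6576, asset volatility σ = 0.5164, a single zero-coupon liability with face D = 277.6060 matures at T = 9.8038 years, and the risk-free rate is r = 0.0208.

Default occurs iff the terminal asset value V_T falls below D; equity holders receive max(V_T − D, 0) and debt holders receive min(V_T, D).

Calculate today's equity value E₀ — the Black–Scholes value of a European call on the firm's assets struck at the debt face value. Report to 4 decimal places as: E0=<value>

E0=237.1837

Apply the equity-as-call identities (strike 277.6060, horizon 9.8038 years):
d₁ = [ln(V₀/D) + (r + σ²/2)T] / (σ√T)
   = [ln(353.6576/277.6060) + (0.0208 + 0.5·0.5164²)·9.8038] / (0.5164·√9.8038)
   = [0.242126 + 1.511104] / 1.616901 = 1.084315
d₂ = d₁ − σ√T = 1.084315 − 1.616901 = -0.532586
N(d₁) = 0.860887,  N(d₂) = 0.297160,  e^(−rT) = 0.815528
E₀ = V₀·N(d₁) − D·e^(−rT)·N(d₂)
   = 353.6576·0.860887 − 277.6060·0.815528·0.297160 = 237.183656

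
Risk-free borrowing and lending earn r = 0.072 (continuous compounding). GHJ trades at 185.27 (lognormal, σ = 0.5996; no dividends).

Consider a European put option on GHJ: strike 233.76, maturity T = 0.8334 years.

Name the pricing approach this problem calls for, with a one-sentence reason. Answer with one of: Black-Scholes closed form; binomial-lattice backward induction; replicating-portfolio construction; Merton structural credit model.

Key observation: the instrument is a plain European put (strike 233.76) on a lognormal asset; the exact continuous-time formula applies directly.

framework: Black-Scholes closed form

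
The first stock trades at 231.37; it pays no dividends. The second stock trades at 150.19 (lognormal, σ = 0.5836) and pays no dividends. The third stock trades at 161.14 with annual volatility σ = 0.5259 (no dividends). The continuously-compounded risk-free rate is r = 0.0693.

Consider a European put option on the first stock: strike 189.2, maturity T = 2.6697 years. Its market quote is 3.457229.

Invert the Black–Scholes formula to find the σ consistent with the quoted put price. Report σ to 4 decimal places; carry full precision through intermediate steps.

sigma = 0.1977

At σ = 0.1977 the Black–Scholes value reproduces the quote:
σ√T = 0.1977·√2.6697 = 0.323026
d₁ = (ln(S/K) + (r+σ²/2)T) / (σ√T) = (ln(231.37/189.2) + (0.0693+0.1977²/2)·2.6697) / 0.323026 = (0.201214 + 0.237183) / 0.323026 = 1.357155
d₂ = d₁ − σ√T = 1.357155 − 0.323026 = 1.034128
e^{−rT} = 0.831096
N(−d₁) = 0.087366,  N(−d₂) = 0.150538
V = K·e^{−rT}·N(−d₂) − S·N(−d₁) = 23.671103 − 20.213875 = 3.457229 (equal to the quote); since ∂V/∂σ > 0 for all σ, the implied volatility is unique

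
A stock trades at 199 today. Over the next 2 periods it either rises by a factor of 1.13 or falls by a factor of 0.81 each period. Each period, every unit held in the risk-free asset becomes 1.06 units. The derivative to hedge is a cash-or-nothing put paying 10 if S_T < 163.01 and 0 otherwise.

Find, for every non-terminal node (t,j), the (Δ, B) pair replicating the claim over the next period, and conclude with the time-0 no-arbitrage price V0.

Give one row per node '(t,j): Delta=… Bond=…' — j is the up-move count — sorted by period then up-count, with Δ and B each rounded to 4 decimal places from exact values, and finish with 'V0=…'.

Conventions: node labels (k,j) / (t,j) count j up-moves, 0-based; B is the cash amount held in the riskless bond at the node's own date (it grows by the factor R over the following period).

(0,0): Delta=-0.0324 Bond=6.8749
(1,0): Delta=-0.1939 Bond=33.3137
(1,1): Delta=0.0000 Bond=0.0000
V0=0.4259

Risk-neutral probability p* = (R−d)/(u−d) = (1.06−0.81)/(1.13−0.81) = 0.7813.
At maturity the claim pays: V(2,0)=10.0000, V(2,1)=0.0000, V(2,2)=0.0000
(1,0): S=161.1900. Δ = (V_up−V_dn)/(S_up−S_dn) = (0.0000−10.0000)/(182.1447−130.5639) = -0.1939. V = [p*·0.0000 + (1−p*)·10.0000]/1.06 = 2.0637. B = V − Δ·S = 33.3137.
(1,1): S=224.8700. Δ = (V_up−V_dn)/(S_up−S_dn) = (0.0000−0.0000)/(254.1031−182.1447) = 0.0000. V = [p*·0.0000 + (1−p*)·0.0000]/1.06 = 0.0000. B = V − Δ·S = 0.0000.
(0,0): S=199.0000. Δ = (V_up−V_dn)/(S_up−S_dn) = (0.0000−2.0637)/(224.8700−161.1900) = -0.0324. V = [p*·0.0000 + (1−p*)·2.0637]/1.06 = 0.4259. B = V − Δ·S = 6.8749.
Verification: the root portfolio costs Δ(0,0)·S0 + B(0,0) = 0.4259, matching V0.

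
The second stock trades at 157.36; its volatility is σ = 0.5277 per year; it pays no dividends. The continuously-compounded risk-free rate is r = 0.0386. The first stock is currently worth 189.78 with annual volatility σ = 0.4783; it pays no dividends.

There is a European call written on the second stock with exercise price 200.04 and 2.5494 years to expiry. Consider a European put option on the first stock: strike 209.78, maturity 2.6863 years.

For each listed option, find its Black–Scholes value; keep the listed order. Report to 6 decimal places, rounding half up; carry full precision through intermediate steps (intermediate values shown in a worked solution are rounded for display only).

[the second stock call K=200.04]
σ√T = 0.5277·√2.5494 = 0.842570
d₁ = (ln(S/K) + (r+σ²/2)T) / (σ√T) = (ln(157.36/200.04) + (0.0386+0.5277²/2)·2.5494) / 0.842570 = (-0.239981 + 0.453369) / 0.842570 = 0.253258
d₂ = d₁ − σ√T = 0.253258 − 0.842570 = -0.589312
e^{−rT} = 0.906280
N(d₁) = 0.599966,  N(d₂) = 0.277826
price = S·N(d₁) − K·e^{−rT}·N(d₂) = 94.410603 − 50.367717 = 44.042887
[the first stock put K=209.78]
σ√T = 0.4783·√2.6863 = 0.783931
d₁ = (ln(S/K) + (r+σ²/2)T) / (σ√T) = (ln(189.78/209.78) + (0.0386+0.4783²/2)·2.6863) / 0.783931 = (-0.100194 + 0.410965) / 0.783931 = 0.396427
d₂ = d₁ − σ√T = 0.396427 − 0.783931 = -0.387504
e^{−rT} = 0.901504
N(−d₁) = 0.345895,  N(−d₂) = 0.650808
price = K·e^{−rT}·N(−d₂) − S·N(−d₁) = 123.079227 − 65.643987 = 57.435240

price(the second stock call K=200.04) = 44.042887
price(the first stock put K=209.78) = 57.435240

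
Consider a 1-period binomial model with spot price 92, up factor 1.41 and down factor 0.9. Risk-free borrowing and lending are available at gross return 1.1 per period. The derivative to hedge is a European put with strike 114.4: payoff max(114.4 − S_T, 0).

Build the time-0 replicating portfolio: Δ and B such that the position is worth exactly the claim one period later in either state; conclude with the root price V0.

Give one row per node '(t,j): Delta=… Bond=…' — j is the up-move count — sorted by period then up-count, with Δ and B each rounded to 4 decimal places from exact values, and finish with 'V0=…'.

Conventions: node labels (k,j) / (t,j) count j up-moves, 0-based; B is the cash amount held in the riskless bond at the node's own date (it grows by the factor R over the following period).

(0,0): Delta=-0.6735 Bond=79.4225
V0=17.4617

Risk-neutral probability p* = (R−d)/(u−d) = (1.1−0.9)/(1.41−0.9) = 0.3922.
Payoffs at expiry: V(1,0)=31.6000, V(1,1)=0.0000
(0,0): S=92.0000. Δ = (V_up−V_dn)/(S_up−S_dn) = (0.0000−31.6000)/(129.7200−82.8000) = -0.6735. V = [p*·0.0000 + (1−p*)·31.6000]/1.1 = 17.4617. B = V − Δ·S = 79.4225.
Sanity check at the root: Δ(0,0)·S0 + B(0,0) reproduces V0 = 17.4617.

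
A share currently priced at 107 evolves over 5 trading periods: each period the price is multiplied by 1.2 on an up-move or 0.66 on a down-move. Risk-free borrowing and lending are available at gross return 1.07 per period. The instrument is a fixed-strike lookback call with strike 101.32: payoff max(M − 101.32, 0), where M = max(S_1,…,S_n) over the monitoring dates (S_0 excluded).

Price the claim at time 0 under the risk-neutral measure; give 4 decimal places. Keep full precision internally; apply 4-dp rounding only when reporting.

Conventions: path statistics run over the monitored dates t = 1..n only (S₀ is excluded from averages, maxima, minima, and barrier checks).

price = 55.5622

Under the martingale measure an up-move has probability p* = 0.7593; value the claim as the probability-weighted average of per-path payoffs, discounted 5 periods at R = 1.07.
Enumerate all 2^5 = 32 price paths (U = up ×1.2, D = down ×0.66); each path with k up-moves has probability p*^k·(1−p*)^(5−k).
DDDDD: M=70.6200, payoff=0.0000, prob=0.000809
UDDDD: M=128.4000, payoff=27.0800, prob=0.002550
DUDDD: M=84.7440, payoff=0.0000, prob=0.002550
UUDDD: M=154.0800, payoff=52.7600, prob=0.008043
DDUDD: M=70.6200, payoff=0.0000, prob=0.002550
UDUDD: M=128.4000, payoff=27.0800, prob=0.008043
DUUDD: M=101.6928, payoff=0.3728, prob=0.008043
UUUDD: M=184.8960, payoff=83.5760, prob=0.025367
DDDUD: M=70.6200, payoff=0.0000, prob=0.002550
UDDUD: M=128.4000, payoff=27.0800, prob=0.008043
DUDUD: M=84.7440, payoff=0.0000, prob=0.008043
UUDUD: M=154.0800, payoff=52.7600, prob=0.025367
DDUUD: M=70.6200, payoff=0.0000, prob=0.008043
UDUUD: M=128.4000, payoff=27.0800, prob=0.025367
DUUUD: M=122.0314, payoff=20.7114, prob=0.025367
UUUUD: M=221.8752, payoff=120.5552, prob=0.080004
DDDDU: M=70.6200, payoff=0.0000, prob=0.002550
UDDDU: M=128.4000, payoff=27.0800, prob=0.008043
DUDDU: M=84.7440, payoff=0.0000, prob=0.008043
UUDDU: M=154.0800, payoff=52.7600, prob=0.025367
DDUDU: M=70.6200, payoff=0.0000, prob=0.008043
UDUDU: M=128.4000, payoff=27.0800, prob=0.025367
DUUDU: M=101.6928, payoff=0.3728, prob=0.025367
UUUDU: M=184.8960, payoff=83.5760, prob=0.080004
DDDUU: M=70.6200, payoff=0.0000, prob=0.008043
UDDUU: M=128.4000, payoff=27.0800, prob=0.025367
DUDUU: M=84.7440, payoff=0.0000, prob=0.025367
UUDUU: M=154.0800, payoff=52.7600, prob=0.080004
DDUUU: M=80.5407, payoff=0.0000, prob=0.025367
UDUUU: M=146.4376, payoff=45.1176, prob=0.080004
DUUUU: M=146.4376, payoff=45.1176, prob=0.080004
UUUUU: M=266.2502, payoff=164.9302, prob=0.252319
Price = Σ prob·payoff / R^5 = 77.928790 / 1.402552 = 55.5622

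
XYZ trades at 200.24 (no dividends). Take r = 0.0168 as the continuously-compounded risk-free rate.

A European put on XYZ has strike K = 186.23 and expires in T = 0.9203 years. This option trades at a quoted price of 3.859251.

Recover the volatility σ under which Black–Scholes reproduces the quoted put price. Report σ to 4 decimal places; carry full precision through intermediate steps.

sigma = 0.1383

At σ = 0.1383 the Black–Scholes value reproduces the quote:
σ√T = 0.1383·√0.9203 = 0.132674
d₁ = (ln(S/K) + (r+σ²/2)T) / (σ√T) = (ln(200.24/186.23) + (0.0168+0.1383²/2)·0.9203) / 0.132674 = (0.072534 + 0.024262) / 0.132674 = 0.729579
d₂ = d₁ − σ√T = 0.729579 − 0.132674 = 0.596905
e^{−rT} = 0.984658
N(−d₁) = 0.232824,  N(−d₂) = 0.275285
V = K·e^{−rT}·N(−d₂) − S·N(−d₁) = 50.479860 − 46.620609 = 3.859251 (the observed quote) — the price is monotone increasing in volatility, hence this σ is the only solution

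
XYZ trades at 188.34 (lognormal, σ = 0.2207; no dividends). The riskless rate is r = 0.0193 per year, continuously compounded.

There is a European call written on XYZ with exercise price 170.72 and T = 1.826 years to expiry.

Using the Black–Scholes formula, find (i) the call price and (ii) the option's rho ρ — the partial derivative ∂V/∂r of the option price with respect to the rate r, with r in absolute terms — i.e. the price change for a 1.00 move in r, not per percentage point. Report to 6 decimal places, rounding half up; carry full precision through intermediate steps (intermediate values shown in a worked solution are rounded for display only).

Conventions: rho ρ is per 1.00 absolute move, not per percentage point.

σ√T = 0.2207·√1.826 = 0.298231
d₁ = (ln(S/K) + (r+σ²/2)T) / (σ√T) = (ln(188.34/170.72) + (0.0193+0.2207²/2)·1.826) / 0.298231 = (0.098224 + 0.079713) / 0.298231 = 0.596641
d₂ = d₁ − σ√T = 0.596641 − 0.298231 = 0.298410
e^{−rT} = 0.965372
N(d₁) = 0.724626,  N(d₂) = 0.617305
Call price V = S·N(d₁) − K·e^{−rT}·N(d₂) = 136.476123 − 101.736946 = 34.739176
ρ = K·T·e^{−rT}·N(d₂) = 185.771664

price = 34.739176
ρ = 185.771664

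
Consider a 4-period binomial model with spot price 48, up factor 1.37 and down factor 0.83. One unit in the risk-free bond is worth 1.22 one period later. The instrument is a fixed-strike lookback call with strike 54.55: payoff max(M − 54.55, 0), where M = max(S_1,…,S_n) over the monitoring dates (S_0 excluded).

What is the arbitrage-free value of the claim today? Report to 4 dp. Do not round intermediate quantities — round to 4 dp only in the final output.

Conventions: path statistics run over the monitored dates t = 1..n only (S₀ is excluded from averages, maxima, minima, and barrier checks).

With p* = (R−d)/(u−d) = 0.7222, sum probability × payoff across the paths and divide by R^4.
Enumerate all 2^4 = 16 price paths (U = up ×1.37, D = down ×0.83); each path with k up-moves has probability p*^k·(1−p*)^(4−k).
DDDD: M=39.8400, payoff=0.0000, prob=0.005954
UDDD: M=65.7600, payoff=11.2100, prob=0.015480
DUDD: M=54.5808, payoff=0.0308, prob=0.015480
UUDD: M=90.0912, payoff=35.5412, prob=0.040247
DDUD: M=45.3021, payoff=0.0000, prob=0.015480
UDUD: M=74.7757, payoff=20.2257, prob=0.040247
DUUD: M=74.7757, payoff=20.2257, prob=0.040247
UUUD: M=123.4249, payoff=68.8749, prob=0.104643
DDDU: M=39.8400, payoff=0.0000, prob=0.015480
UDDU: M=65.7600, payoff=11.2100, prob=0.040247
DUDU: M=62.0638, payoff=7.5138, prob=0.040247
UUDU: M=102.4427, payoff=47.8927, prob=0.104643
DDUU: M=62.0638, payoff=7.5138, prob=0.040247
UDUU: M=102.4427, payoff=47.8927, prob=0.104643
DUUU: M=102.4427, payoff=47.8927, prob=0.104643
UUUU: M=169.0922, payoff=114.5422, prob=0.272072
Price = Σ prob·payoff / R^4 = 57.694363 / 2.215335 = 26.0432

price = 26.0432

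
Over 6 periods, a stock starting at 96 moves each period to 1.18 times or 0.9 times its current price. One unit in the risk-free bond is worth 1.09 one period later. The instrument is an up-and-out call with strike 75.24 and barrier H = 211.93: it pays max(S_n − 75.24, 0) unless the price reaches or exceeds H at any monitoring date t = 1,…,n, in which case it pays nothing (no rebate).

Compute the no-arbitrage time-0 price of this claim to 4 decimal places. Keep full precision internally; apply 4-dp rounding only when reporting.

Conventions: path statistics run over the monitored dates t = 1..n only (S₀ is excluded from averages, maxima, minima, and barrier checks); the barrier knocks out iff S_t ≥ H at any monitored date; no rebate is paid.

price = 37.1404

With p* = (R−d)/(u−d) = 0.6786, sum probability × payoff across the paths and divide by R^6.
Enumerate all 2^6 = 64 price paths (U = up ×1.18, D = down ×0.9); each path with k up-moves has probability p*^k·(1−p*)^(6−k).
DDDDDD: M=86.4000, payoff=0.0000, prob=0.001103
UDDDDD: M=113.2800, payoff=0.0000, prob=0.002328
DUDDDD: M=101.9520, payoff=0.0000, prob=0.002328
UUDDDD: M=133.6704, payoff=12.4611, prob=0.004915
DDUDDD: M=91.7568, payoff=0.0000, prob=0.002328
UDUDDD: M=120.3034, payoff=12.4611, prob=0.004915
DUUDDD: M=120.3034, payoff=12.4611, prob=0.004915
UUUDDD: M=157.7311, payoff=39.7460, prob=0.010376
DDDUDD: M=86.4000, payoff=0.0000, prob=0.002328
UDDUDD: M=113.2800, payoff=12.4611, prob=0.004915
DUDUDD: M=108.2730, payoff=12.4611, prob=0.004915
UUDUDD: M=141.9580, payoff=39.7460, prob=0.010376
DDUUDD: M=108.2730, payoff=12.4611, prob=0.004915
UDUUDD: M=141.9580, payoff=39.7460, prob=0.010376
DUUUDD: M=141.9580, payoff=39.7460, prob=0.010376
UUUUDD: M=186.1227, payoff=75.5194, prob=0.021905
DDDDUD: M=86.4000, payoff=0.0000, prob=0.002328
UDDDUD: M=113.2800, payoff=12.4611, prob=0.004915
DUDDUD: M=101.9520, payoff=12.4611, prob=0.004915
UUDDUD: M=133.6704, payoff=39.7460, prob=0.010376
DDUDUD: M=97.4457, payoff=12.4611, prob=0.004915
UDUDUD: M=127.7622, payoff=39.7460, prob=0.010376
DUUDUD: M=127.7622, payoff=39.7460, prob=0.010376
UUUDUD: M=167.5104, payoff=75.5194, prob=0.021905
DDDUUD: M=97.4457, payoff=12.4611, prob=0.004915
UDDUUD: M=127.7622, payoff=39.7460, prob=0.010376
DUDUUD: M=127.7622, payoff=39.7460, prob=0.010376
UUDUUD: M=167.5104, payoff=75.5194, prob=0.021905
DDUUUD: M=127.7622, payoff=39.7460, prob=0.010376
UDUUUD: M=167.5104, payoff=75.5194, prob=0.021905
DUUUUD: M=167.5104, payoff=75.5194, prob=0.021905
UUUUUD: M=219.6247, payoff=0.0000, prob=0.046245
DDDDDU: M=86.4000, payoff=0.0000, prob=0.002328
UDDDDU: M=113.2800, payoff=12.4611, prob=0.004915
DUDDDU: M=101.9520, payoff=12.4611, prob=0.004915
UUDDDU: M=133.6704, payoff=39.7460, prob=0.010376
DDUDDU: M=91.7568, payoff=12.4611, prob=0.004915
UDUDDU: M=120.3034, payoff=39.7460, prob=0.010376
DUUDDU: M=120.3034, payoff=39.7460, prob=0.010376
UUUDDU: M=157.7311, payoff=75.5194, prob=0.021905
DDDUDU: M=87.7011, payoff=12.4611, prob=0.004915
UDDUDU: M=114.9860, payoff=39.7460, prob=0.010376
DUDUDU: M=114.9860, payoff=39.7460, prob=0.010376
UUDUDU: M=150.7594, payoff=75.5194, prob=0.021905
DDUUDU: M=114.9860, payoff=39.7460, prob=0.010376
UDUUDU: M=150.7594, payoff=75.5194, prob=0.021905
DUUUDU: M=150.7594, payoff=75.5194, prob=0.021905
UUUUDU: M=197.6623, payoff=122.4223, prob=0.046245
DDDDUU: M=87.7011, payoff=12.4611, prob=0.004915
UDDDUU: M=114.9860, payoff=39.7460, prob=0.010376
DUDDUU: M=114.9860, payoff=39.7460, prob=0.010376
UUDDUU: M=150.7594, payoff=75.5194, prob=0.021905
DDUDUU: M=114.9860, payoff=39.7460, prob=0.010376
UDUDUU: M=150.7594, payoff=75.5194, prob=0.021905
DUUDUU: M=150.7594, payoff=75.5194, prob=0.021905
UUUDUU: M=197.6623, payoff=122.4223, prob=0.046245
DDDUUU: M=114.9860, payoff=39.7460, prob=0.010376
UDDUUU: M=150.7594, payoff=75.5194, prob=0.021905
DUDUUU: M=150.7594, payoff=75.5194, prob=0.021905
UUDUUU: M=197.6623, payoff=122.4223, prob=0.046245
DDUUUU: M=150.7594, payoff=75.5194, prob=0.021905
UDUUUU: M=197.6623, payoff=122.4223, prob=0.046245
DUUUUU: M=197.6623, payoff=122.4223, prob=0.046245
UUUUUU: M=259.1572, payoff=0.0000, prob=0.097628
Price = Σ prob·payoff / R^6 = 62.288141 / 1.677100 = 37.1404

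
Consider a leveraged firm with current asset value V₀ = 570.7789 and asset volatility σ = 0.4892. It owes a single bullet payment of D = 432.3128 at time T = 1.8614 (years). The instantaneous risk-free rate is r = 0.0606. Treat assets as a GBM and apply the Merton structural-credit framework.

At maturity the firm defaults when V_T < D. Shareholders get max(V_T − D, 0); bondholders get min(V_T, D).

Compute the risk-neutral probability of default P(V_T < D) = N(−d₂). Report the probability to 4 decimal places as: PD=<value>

Apply the equity-as-call identities (strike 432.3128, horizon 1.8614 years):
d₁ = [ln(V₀/D) + (r + σ²/2)T] / (σ√T)
   = [ln(570.7789/432.3128) + (0.0606 + 0.5·0.4892²)·1.8614] / (0.4892·√1.8614)
   = [0.277853 + 0.335533] / 0.667431 = 0.919025
d₂ = d₁ − σ√T = 0.919025 − 0.667431 = 0.251594
risk-neutral PD = N(−d₂) = N(-0.251594) = 0.400678

PD=0.4007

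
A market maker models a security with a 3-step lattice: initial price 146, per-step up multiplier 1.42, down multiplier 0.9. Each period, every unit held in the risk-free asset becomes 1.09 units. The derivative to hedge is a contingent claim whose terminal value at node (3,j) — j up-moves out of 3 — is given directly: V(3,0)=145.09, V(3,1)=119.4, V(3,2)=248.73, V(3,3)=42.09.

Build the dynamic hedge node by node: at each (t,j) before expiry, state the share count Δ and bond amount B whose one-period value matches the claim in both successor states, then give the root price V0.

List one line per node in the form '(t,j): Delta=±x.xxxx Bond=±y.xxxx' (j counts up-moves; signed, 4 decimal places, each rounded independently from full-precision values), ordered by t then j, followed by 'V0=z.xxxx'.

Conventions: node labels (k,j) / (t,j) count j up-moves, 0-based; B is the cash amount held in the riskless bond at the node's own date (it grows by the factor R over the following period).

Since d<R<u, set p* = (R−d)/(u−d) = 0.3654; price each node as the discounted p*-expectation of its children.
Payoffs at expiry: V(3,0)=145.0900, V(3,1)=119.4000, V(3,2)=248.7300, V(3,3)=42.0900
(2,0): S=118.2600. Δ = (V_up−V_dn)/(S_up−S_dn) = (119.4000−145.0900)/(167.9292−106.4340) = -0.4178. V = [p*·119.4000 + (1−p*)·145.0900]/1.09 = 124.4984. B = V − Δ·S = 173.9023.
(2,1): S=186.5880. Δ = (V_up−V_dn)/(S_up−S_dn) = (248.7300−119.4000)/(264.9550−167.9292) = 1.3329. V = [p*·248.7300 + (1−p*)·119.4000]/1.09 = 152.8947. B = V − Δ·S = -95.8169.
(2,2): S=294.3944. Δ = (V_up−V_dn)/(S_up−S_dn) = (42.0900−248.7300)/(418.0400−264.9550) = -1.3498. V = [p*·42.0900 + (1−p*)·248.7300]/1.09 = 158.9238. B = V − Δ·S = 556.3084.
(1,0): S=131.4000. Δ = (V_up−V_dn)/(S_up−S_dn) = (152.8947−124.4984)/(186.5880−118.2600) = 0.4156. V = [p*·152.8947 + (1−p*)·124.4984]/1.09 = 123.7376. B = V − Δ·S = 69.1294.
(1,1): S=207.3200. Δ = (V_up−V_dn)/(S_up−S_dn) = (158.9238−152.8947)/(294.3944−186.5880) = 0.0559. V = [p*·158.9238 + (1−p*)·152.8947]/1.09 = 142.2914. B = V − Δ·S = 130.6969.
(0,0): S=146.0000. Δ = (V_up−V_dn)/(S_up−S_dn) = (142.2914−123.7376)/(207.3200−131.4000) = 0.2444. V = [p*·142.2914 + (1−p*)·123.7376]/1.09 = 119.7402. B = V − Δ·S = 84.0598.
As a check, the time-0 holding Δ(0,0)·S0 + B(0,0) comes to 119.7402 — exactly V0.

(0,0): Delta=0.2444 Bond=84.0598
(1,0): Delta=0.4156 Bond=69.1294
(1,1): Delta=0.0559 Bond=130.6969
(2,0): Delta=-0.4178 Bond=173.9023
(2,1): Delta=1.3329 Bond=-95.8169
(2,2): Delta=-1.3498 Bond=556.3084
V0=119.7402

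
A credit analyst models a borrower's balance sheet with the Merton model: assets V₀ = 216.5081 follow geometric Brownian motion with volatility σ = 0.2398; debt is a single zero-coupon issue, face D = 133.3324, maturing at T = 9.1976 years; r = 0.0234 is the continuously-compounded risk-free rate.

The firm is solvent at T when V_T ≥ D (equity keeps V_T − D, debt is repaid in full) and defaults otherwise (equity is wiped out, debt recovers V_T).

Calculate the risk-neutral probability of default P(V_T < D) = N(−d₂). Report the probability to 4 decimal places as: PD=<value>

Work the structural quantities from V₀ = 216.5081 against face 133.3324:
d₁ = [ln(V₀/D) + (r + σ²/2)T] / (σ√T)
   = [ln(216.5081/133.3324) + (0.0234 + 0.5·0.2398²)·9.1976] / (0.2398·√9.1976)
   = [0.484783 + 0.479673] / 0.727255 = 1.326160
d₂ = d₁ − σ√T = 1.326160 − 0.727255 = 0.598906
risk-neutral PD = N(−d₂) = N(-0.598906) = 0.274618

PD=0.2746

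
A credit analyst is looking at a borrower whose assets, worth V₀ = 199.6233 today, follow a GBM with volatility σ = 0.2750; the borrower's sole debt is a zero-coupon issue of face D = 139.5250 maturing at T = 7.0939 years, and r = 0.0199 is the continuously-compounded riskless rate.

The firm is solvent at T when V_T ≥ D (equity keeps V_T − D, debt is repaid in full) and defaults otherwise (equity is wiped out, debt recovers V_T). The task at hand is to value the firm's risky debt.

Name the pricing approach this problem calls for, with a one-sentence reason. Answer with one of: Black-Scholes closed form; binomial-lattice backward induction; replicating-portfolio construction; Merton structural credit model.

framework: Merton structural credit model

Key observation: the data describe a firm's assets (V₀ = 199.6233, GBM) and a single zero-coupon debt of face 139.5250, so credit quantities follow from equity-as-call in the structural model.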